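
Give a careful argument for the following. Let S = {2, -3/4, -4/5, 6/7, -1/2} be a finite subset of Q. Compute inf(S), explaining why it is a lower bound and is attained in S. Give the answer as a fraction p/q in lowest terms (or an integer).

S is finite, so inf(S) = min(S).
Sorted increasing:
-4/5, -3/4, -1/2, 6/7, 2
The extremum is -4/5.
For every x in S, x >= -4/5. And -4/5 is in S, so it is attained.
Therefore inf(S) = -4/5.

-4/5


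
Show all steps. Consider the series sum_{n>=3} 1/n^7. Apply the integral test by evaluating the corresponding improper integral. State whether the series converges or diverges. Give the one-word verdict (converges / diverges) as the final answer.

Let f(x) = x^(-7). Then f is positive, continuous, and decreasing on [3, infinity), so the integral test applies.
Compute the improper integral int_{3}^infinity f(x) dx:
  antiderivative F(x) = -1/(6*x^6).
  As x -> infinity, F(x) -> 0 (since p = 7 > 1).
  So int = F(infinity) - F(3) = 0 - (-1/4374) = 1/4374.
  Finite, so by the integral test, the series converges.

converges


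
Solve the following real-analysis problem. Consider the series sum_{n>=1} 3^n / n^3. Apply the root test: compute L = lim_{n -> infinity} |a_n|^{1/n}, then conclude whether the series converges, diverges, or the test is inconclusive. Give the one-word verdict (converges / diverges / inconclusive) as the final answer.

Let a_n denote the general term. Form |a_n|^(1/n) and simplify:
|a_n|^(1/n) = 3/n^(3/n)
Take the limit as n -> infinity: L = 3.
Since L = 3 > 1, the root test implies divergence.

diverges


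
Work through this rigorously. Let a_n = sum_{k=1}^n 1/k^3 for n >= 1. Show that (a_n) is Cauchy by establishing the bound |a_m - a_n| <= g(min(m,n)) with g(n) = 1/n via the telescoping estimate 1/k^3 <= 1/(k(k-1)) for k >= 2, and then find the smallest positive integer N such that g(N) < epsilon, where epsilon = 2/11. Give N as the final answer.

For m > n >= 1: |a_m - a_n| = sum_{k=n+1}^m 1/k^3.
Use 1/k^3 <= 1/(k(k-1)) = 1/(k-1) - 1/k for k >= 2 (which holds since k^3 >= k^2 >= k(k-1) for k >= 2):
sum_{k=n+1}^m 1/k^3 <= sum_{k=n+1}^m (1/(k-1) - 1/k) = 1/n - 1/m <= 1/n.
By symmetry the same bound holds with n,m swapped, so |a_m - a_n| <= 1/min(m,n) = g(min(m,n)). Since g(n) -> 0, (a_n) is Cauchy.
Now solve g(N) < 2/11: 1/N < 2/11 <=> N > 1/(2/11) = 11/2.
The smallest integer strictly greater than 11/2 is N = 6.
Check: g(6) = 1/6 < 2/11; g(5) = 1/5 >= 2/11. So N = 6.

6


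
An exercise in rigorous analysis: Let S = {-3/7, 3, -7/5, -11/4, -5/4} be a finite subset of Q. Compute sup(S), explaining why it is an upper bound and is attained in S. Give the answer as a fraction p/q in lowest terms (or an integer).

S is finite, so sup(S) = max(S).
Sorted decreasing:
3, -3/7, -5/4, -7/5, -11/4
The extremum is 3.
For every x in S, x <= 3. And 3 is in S, so it is attained.
Therefore sup(S) = 3.

3


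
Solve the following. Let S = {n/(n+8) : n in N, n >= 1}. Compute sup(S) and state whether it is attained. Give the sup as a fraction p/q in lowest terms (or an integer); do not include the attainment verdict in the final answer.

Analysis:
- Values: 1/9, 1/5, 3/11, 1/3, ... strictly increasing.
- Minimum is 1/9 (n=1); inf = 1/9 (attained).
- n/(n+8) = 1 - 8/(n+8) -> 1 from below as n -> infinity, and never equals 1.
- So sup = 1 (not attained).
Conclusion: sup(S) = 1, not attained in S.

1


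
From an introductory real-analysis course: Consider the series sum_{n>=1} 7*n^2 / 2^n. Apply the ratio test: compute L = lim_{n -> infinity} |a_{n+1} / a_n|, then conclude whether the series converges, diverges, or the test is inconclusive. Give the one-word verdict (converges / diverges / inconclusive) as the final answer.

Let a_n denote the general term. Form the ratio a_{n+1}/a_n and simplify:
a_{n+1}/a_n = (n + 1)^2/(2*n^2)
Take the limit as n -> infinity: L = 1/2.
Since L = 1/2 < 1, the ratio test implies the series converges.

converges


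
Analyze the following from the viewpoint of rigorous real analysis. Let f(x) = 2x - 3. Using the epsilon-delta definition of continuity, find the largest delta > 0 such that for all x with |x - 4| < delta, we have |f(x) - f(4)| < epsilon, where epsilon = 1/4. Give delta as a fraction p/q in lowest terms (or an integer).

We compute f(4) = 2*(4) - 3 = 5.
|f(x) - f(4)| = |2x - 3 - (5)| = |2(x - 4)| = 2|x - 4|.
We need 2|x - 4| < 1/4, i.e. |x - 4| < 1/4 / 2 = 1/8.
So any delta <= 1/8 works. Conversely, if delta > 1/8, then x = 4 + 1/8 satisfies |x - 4| = 1/8 < delta but |f(x) - f(4)| = 2 * 1/8 = 1/4, which is not < 1/4; so no larger delta works.
Hence the largest such delta is 1/8.

1/8


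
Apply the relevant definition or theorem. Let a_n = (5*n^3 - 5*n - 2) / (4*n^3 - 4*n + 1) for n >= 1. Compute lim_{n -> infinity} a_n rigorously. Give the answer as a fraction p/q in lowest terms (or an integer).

Divide numerator and denominator by n^3, the highest power:
numerator / n^3 = 5 - 5/n^2 - 2/n^3
denominator / n^3 = 4 - 4/n^2 + n^(-3)
As n -> infinity, all terms of the form c/n^k (k >= 1) tend to 0.
So numerator / n^3 -> 5 and denominator / n^3 -> 4.
Therefore lim a_n = 5/4.

5/4


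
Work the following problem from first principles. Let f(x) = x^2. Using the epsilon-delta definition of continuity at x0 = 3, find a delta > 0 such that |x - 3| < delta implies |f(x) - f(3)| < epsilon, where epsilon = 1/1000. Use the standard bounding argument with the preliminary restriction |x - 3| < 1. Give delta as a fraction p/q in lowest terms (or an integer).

Factor: |x^2 - (3)^2| = |x - 3| * |x + 3|.
Impose |x - 3| < 1 first. Then |x + 3| = |(x - 3) + 2*(3)| <= |x - 3| + 2*|3| < 1 + 6 = 7.
So |x^2 - (3)^2| < delta * 7.
We need delta * 7 <= 1/1000, i.e. delta <= 1/1000/7 = 1/7000.
Since 1/7000 < 1, this is tighter than 1; take delta = 1/7000.
So delta = 1/7000 works.

1/7000


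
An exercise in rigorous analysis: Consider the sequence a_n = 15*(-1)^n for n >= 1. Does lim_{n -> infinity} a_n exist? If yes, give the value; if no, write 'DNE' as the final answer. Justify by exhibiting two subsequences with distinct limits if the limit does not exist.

Examine the behaviour of a_n along subsequences.
Even-n subsequence a_{2k} = 15 -> 15. Odd-n subsequence a_{2k+1} = -15 -> -15.
Since these two subsequential limits are 15 and -15, distinct, the full sequence cannot converge (a convergent sequence has all subsequences tending to the same limit). So lim a_n does not exist.

DNE


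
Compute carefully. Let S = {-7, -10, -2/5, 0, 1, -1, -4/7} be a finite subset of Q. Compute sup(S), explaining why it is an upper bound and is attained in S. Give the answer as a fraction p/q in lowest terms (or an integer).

S is finite, so sup(S) = max(S).
Sorted decreasing:
1, 0, -2/5, -4/7, -1, -7, -10
The extremum is 1.
For every x in S, x <= 1. And 1 is in S, so it is attained.
Therefore sup(S) = 1.

1


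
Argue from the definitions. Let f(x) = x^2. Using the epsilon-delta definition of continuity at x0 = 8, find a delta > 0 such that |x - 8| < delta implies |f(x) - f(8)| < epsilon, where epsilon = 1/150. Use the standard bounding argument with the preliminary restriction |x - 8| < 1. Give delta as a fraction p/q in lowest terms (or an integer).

Factor: |x^2 - (8)^2| = |x - 8| * |x + 8|.
Impose |x - 8| < 1 first. Then |x + 8| = |(x - 8) + 2*(8)| <= |x - 8| + 2*|8| < 1 + 16 = 17.
So |x^2 - (8)^2| < delta * 17.
We need delta * 17 <= 1/150, i.e. delta <= 1/150/17 = 1/2550.
Since 1/2550 < 1, this is tighter than 1; take delta = 1/2550.
So delta = 1/2550 works.

1/2550


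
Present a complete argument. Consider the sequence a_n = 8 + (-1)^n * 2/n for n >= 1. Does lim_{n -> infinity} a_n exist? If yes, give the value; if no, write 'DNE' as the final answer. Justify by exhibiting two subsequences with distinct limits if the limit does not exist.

Examine the behaviour of a_n along subsequences.
Even-n subsequence a_{2k} = 8 + 2/(2k) -> 8. Odd-n subsequence a_{2k+1} = 8 - 2/(2k+1) -> 8. Both tend to 8, which suggests the limit is 8; verify directly.
|a_n - 8| = |(-1)^n * 2/n| = 2/n for every n >= 1.
Given epsilon > 0, choose a positive integer N > 2/epsilon. Then for all n >= N, |a_n - 8| = 2/n <= 2/N < epsilon.
So by the definition of the limit, lim a_n exists and equals 8.

8


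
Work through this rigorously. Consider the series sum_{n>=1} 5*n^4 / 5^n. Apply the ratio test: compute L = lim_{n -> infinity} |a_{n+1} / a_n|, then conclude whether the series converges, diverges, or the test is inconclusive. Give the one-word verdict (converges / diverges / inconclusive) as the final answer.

Let a_n denote the general term. Form the ratio a_{n+1}/a_n and simplify:
a_{n+1}/a_n = (n + 1)^4/(5*n^4)
Take the limit as n -> infinity: L = 1/5.
Since L = 1/5 < 1, the ratio test implies the series converges.

converges


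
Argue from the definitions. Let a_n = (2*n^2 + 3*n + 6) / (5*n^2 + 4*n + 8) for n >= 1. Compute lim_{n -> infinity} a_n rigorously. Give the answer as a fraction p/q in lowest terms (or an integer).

Divide numerator and denominator by n^2, the highest power:
numerator / n^2 = 2 + 3/n + 6/n^2
denominator / n^2 = 5 + 4/n + 8/n^2
As n -> infinity, all terms of the form c/n^k (k >= 1) tend to 0.
So numerator / n^2 -> 2 and denominator / n^2 -> 5.
Therefore lim a_n = 2/5.

2/5


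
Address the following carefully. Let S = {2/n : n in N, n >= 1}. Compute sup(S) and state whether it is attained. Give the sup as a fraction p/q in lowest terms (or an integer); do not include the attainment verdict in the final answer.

Analysis:
- Values: 2, 1, 2/3, 1/2, ... strictly decreasing.
- The maximum is 2 (n=1); sup = 2 (attained).
- The set is bounded below by 0; 2/n -> 0 so 0 is the greatest lower bound.
- 0 is not in the set, so inf = 0 is not attained.
Conclusion: sup(S) = 2, attained in S.

2


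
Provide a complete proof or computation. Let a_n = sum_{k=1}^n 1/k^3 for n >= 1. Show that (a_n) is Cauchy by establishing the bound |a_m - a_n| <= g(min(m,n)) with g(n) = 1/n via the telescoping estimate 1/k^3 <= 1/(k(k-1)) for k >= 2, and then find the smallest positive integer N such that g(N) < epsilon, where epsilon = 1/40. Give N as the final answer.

For m > n >= 1: |a_m - a_n| = sum_{k=n+1}^m 1/k^3.
Use 1/k^3 <= 1/(k(k-1)) = 1/(k-1) - 1/k for k >= 2 (which holds since k^3 >= k^2 >= k(k-1) for k >= 2):
sum_{k=n+1}^m 1/k^3 <= sum_{k=n+1}^m (1/(k-1) - 1/k) = 1/n - 1/m <= 1/n.
By symmetry the same bound holds with n,m swapped, so |a_m - a_n| <= 1/min(m,n) = g(min(m,n)). Since g(n) -> 0, (a_n) is Cauchy.
Now solve g(N) < 1/40: 1/N < 1/40 <=> N > 1/(1/40) = 40.
The smallest integer strictly greater than 40 is N = 41.
Check: g(41) = 1/41 < 1/40; g(40) = 1/40 >= 1/40. So N = 41.

41


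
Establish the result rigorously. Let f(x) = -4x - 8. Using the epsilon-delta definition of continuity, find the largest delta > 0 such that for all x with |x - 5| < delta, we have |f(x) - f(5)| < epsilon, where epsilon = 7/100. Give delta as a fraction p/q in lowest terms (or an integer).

We compute f(5) = -4*(5) - 8 = -28.
|f(x) - f(5)| = |-4x - 8 - (-28)| = |-4(x - 5)| = 4|x - 5|.
We need 4|x - 5| < 7/100, i.e. |x - 5| < 7/100 / 4 = 7/400.
So any delta <= 7/400 works. Conversely, if delta > 7/400, then x = 5 + 7/400 satisfies |x - 5| = 7/400 < delta but |f(x) - f(5)| = 4 * 7/400 = 7/100, which is not < 7/100; so no larger delta works.
Hence the largest such delta is 7/400.

7/400


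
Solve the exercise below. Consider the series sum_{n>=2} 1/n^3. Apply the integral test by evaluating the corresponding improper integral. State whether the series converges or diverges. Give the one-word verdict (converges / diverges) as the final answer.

Let f(x) = x^(-3). Then f is positive, continuous, and decreasing on [2, infinity), so the integral test applies.
Compute the improper integral int_{2}^infinity f(x) dx:
  antiderivative F(x) = -1/(2*x^2).
  As x -> infinity, F(x) -> 0 (since p = 3 > 1).
  So int = F(infinity) - F(2) = 0 - (-1/8) = 1/8.
  Finite, so by the integral test, the series converges.

converges


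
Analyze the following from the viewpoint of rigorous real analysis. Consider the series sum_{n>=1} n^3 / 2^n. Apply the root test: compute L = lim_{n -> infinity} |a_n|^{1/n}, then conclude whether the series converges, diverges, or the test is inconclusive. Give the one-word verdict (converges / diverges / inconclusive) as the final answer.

Let a_n denote the general term. Form |a_n|^(1/n) and simplify:
|a_n|^(1/n) = n^(3/n)/2
Take the limit as n -> infinity: L = 1/2.
Since L = 1/2 < 1, the root test implies convergence.

converges


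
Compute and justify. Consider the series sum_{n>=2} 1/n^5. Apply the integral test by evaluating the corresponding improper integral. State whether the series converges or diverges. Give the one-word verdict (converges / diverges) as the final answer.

Let f(x) = x^(-5). Then f is positive, continuous, and decreasing on [2, infinity), so the integral test applies.
Compute the improper integral int_{2}^infinity f(x) dx:
  antiderivative F(x) = -1/(4*x^4).
  As x -> infinity, F(x) -> 0 (since p = 5 > 1).
  So int = F(infinity) - F(2) = 0 - (-1/64) = 1/64.
  Finite, so by the integral test, the series converges.

converges


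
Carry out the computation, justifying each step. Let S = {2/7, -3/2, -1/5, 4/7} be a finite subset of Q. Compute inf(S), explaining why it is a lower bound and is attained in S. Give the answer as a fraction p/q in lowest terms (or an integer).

S is finite, so inf(S) = min(S).
Sorted increasing:
-3/2, -1/5, 2/7, 4/7
The extremum is -3/2.
For every x in S, x >= -3/2. And -3/2 is in S, so it is attained.
Therefore inf(S) = -3/2.

-3/2


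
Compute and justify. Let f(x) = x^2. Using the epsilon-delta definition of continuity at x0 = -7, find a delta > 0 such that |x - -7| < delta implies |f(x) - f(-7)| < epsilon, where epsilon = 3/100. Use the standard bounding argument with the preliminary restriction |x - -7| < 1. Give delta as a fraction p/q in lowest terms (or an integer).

Factor: |x^2 - (-7)^2| = |x - -7| * |x + -7|.
Impose |x - -7| < 1 first. Then |x + -7| = |(x - -7) + 2*(-7)| <= |x - -7| + 2*|-7| < 1 + 14 = 15.
So |x^2 - (-7)^2| < delta * 15.
We need delta * 15 <= 3/100, i.e. delta <= 3/100/15 = 1/500.
Since 1/500 < 1, this is tighter than 1; take delta = 1/500.
So delta = 1/500 works.

1/500


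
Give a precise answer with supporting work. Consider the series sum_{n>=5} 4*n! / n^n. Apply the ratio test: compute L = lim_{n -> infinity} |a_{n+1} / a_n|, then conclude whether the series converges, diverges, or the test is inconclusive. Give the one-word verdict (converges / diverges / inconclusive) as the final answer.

Let a_n denote the general term. Form the ratio a_{n+1}/a_n and simplify:
a_{n+1}/a_n = (n/(n + 1))^n
Take the limit as n -> infinity: L = exp(-1).
Since L = exp(-1) < 1, the ratio test implies the series converges.

converges


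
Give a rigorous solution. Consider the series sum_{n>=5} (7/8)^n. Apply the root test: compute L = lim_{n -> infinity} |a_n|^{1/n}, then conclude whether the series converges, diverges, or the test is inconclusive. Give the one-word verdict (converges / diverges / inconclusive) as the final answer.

Let a_n denote the general term. Form |a_n|^(1/n) and simplify:
|a_n|^(1/n) = 7/8
Take the limit as n -> infinity: L = 7/8.
Since L = 7/8 < 1, the root test implies convergence.

converges


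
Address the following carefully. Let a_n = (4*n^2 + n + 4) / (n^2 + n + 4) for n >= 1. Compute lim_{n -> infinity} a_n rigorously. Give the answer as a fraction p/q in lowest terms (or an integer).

Divide numerator and denominator by n^2, the highest power:
numerator / n^2 = 4 + 1/n + 4/n^2
denominator / n^2 = 1 + 1/n + 4/n^2
As n -> infinity, all terms of the form c/n^k (k >= 1) tend to 0.
So numerator / n^2 -> 4 and denominator / n^2 -> 1.
Therefore lim a_n = 4.

4


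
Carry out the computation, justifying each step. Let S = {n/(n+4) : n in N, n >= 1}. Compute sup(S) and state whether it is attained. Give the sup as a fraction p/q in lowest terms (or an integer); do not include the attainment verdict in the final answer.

Analysis:
- Values: 1/5, 1/3, 3/7, 1/2, ... strictly increasing.
- Minimum is 1/5 (n=1); inf = 1/5 (attained).
- n/(n+4) = 1 - 4/(n+4) -> 1 from below as n -> infinity, and never equals 1.
- So sup = 1 (not attained).
Conclusion: sup(S) = 1, not attained in S.

1


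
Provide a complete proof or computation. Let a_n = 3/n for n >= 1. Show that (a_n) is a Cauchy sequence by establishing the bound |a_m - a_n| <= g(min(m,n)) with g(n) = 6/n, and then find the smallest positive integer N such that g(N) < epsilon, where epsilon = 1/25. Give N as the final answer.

For any m, n >= 1, by the triangle inequality:
|a_m - a_n| = |3/m - 3/n| <= 3*1/m + 3*1/n <= 6/min(m,n).
So g(n) = 6/n bounds the Cauchy difference. Since g(n) -> 0, (a_n) is Cauchy.
Now solve g(N) < 1/25: 6/N < 1/25 <=> N > 6 / (1/25) = 150.
The smallest integer strictly greater than 150 is N = 151.
Check: g(151) = 6/151 = 6/151 < 1/25; g(150) = 1/25 >= 1/25. So N = 151.

151


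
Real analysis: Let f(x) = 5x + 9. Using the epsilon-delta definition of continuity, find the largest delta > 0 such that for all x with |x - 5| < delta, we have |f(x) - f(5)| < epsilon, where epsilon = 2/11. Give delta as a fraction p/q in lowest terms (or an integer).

We compute f(5) = 5*(5) + 9 = 34.
|f(x) - f(5)| = |5x + 9 - (34)| = |5(x - 5)| = 5|x - 5|.
We need 5|x - 5| < 2/11, i.e. |x - 5| < 2/11 / 5 = 2/55.
So any delta <= 2/55 works. Conversely, if delta > 2/55, then x = 5 + 2/55 satisfies |x - 5| = 2/55 < delta but |f(x) - f(5)| = 5 * 2/55 = 2/11, which is not < 2/11; so no larger delta works.
Hence the largest such delta is 2/55.

2/55


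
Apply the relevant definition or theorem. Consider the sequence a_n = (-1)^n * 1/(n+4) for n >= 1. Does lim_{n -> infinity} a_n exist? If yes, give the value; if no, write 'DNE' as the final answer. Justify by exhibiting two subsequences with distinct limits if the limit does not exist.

Examine the behaviour of a_n along subsequences.
Even-n subsequence a_{2k} = 1/(2k+4) -> 0. Odd-n subsequence a_{2k+1} = -1/(2k+5) -> 0. Both tend to 0, which suggests the limit is 0; verify directly.
|a_n - 0| = 1/(n+4) < 1/n for every n >= 1.
Given epsilon > 0, choose a positive integer N > 1/epsilon. Then for all n >= N, |a_n| < 1/n <= 1/N < epsilon.
So by the definition of the limit, lim a_n exists and equals 0.

0


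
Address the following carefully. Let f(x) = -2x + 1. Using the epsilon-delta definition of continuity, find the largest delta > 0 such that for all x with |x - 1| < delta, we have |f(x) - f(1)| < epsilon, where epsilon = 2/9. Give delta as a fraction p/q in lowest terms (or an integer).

We compute f(1) = -2*(1) + 1 = -1.
|f(x) - f(1)| = |-2x + 1 - (-1)| = |-2(x - 1)| = 2|x - 1|.
We need 2|x - 1| < 2/9, i.e. |x - 1| < 2/9 / 2 = 1/9.
So any delta <= 1/9 works. Conversely, if delta > 1/9, then x = 1 + 1/9 satisfies |x - 1| = 1/9 < delta but |f(x) - f(1)| = 2 * 1/9 = 2/9, which is not < 2/9; so no larger delta works.
Hence the largest such delta is 1/9.

1/9


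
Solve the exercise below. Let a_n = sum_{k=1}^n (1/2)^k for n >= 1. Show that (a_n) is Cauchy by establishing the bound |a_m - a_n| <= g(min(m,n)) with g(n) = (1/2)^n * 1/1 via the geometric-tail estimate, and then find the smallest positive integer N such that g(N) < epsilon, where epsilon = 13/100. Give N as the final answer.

For m > n >= 1: |a_m - a_n| = sum_{k=n+1}^m (1/2)^k < sum_{k=n+1}^infinity (1/2)^k = (1/2)^(n+1) / (1 - 1/2) = (1/2)^n * (1/2) * (2/1) = (1/2)^n * 1/1.
So g(n) = (1/2)^n / 1. Since g(n) -> 0, (a_n) is Cauchy.
Now solve g(N) < 13/100: (1/2)^N / 1 < 13/100 <=> 2^N > 1 / (1 * 13/100) = 100/13.
Check powers of 2: 2^2 = 4 <= 100/13, 2^3 = 8 > 100/13.
So the smallest such N is 3. Check: g(3) = 1/(1 * 8) = 1/8 < 13/100.

3


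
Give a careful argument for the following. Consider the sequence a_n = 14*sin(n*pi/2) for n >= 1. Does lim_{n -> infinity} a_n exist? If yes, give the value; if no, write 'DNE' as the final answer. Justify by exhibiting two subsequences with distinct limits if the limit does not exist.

Examine the behaviour of a_n along subsequences.
a_{4k+1} = 14*sin(pi/2 + 2k*pi) = 14 -> 14. a_{4k+3} = 14*sin(3pi/2 + 2k*pi) = -14 -> -14.
Since these two subsequential limits are 14 and -14, distinct, the full sequence cannot converge (a convergent sequence has all subsequences tending to the same limit). So lim a_n does not exist.

DNE


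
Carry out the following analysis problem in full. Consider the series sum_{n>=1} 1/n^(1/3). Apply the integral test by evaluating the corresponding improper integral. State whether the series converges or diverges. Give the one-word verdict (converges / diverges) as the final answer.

Let f(x) = x^(-1/3). Then f is positive, continuous, and decreasing on [1, infinity), so the integral test applies.
Compute the improper integral int_{1}^infinity f(x) dx:
  antiderivative F(x) = 3*x^(2/3)/2.
  As x -> infinity, F(x) -> infinity (since p = 1/3 < 1).
  So the integral diverges. By the integral test, the series diverges.

diverges


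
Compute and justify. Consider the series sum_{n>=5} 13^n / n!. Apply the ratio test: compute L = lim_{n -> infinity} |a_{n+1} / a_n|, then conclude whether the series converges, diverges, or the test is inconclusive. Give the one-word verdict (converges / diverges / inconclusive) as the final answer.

Let a_n denote the general term. Form the ratio a_{n+1}/a_n and simplify:
a_{n+1}/a_n = 13/(n + 1)
Take the limit as n -> infinity: L = 0.
Since L = 0 < 1, the ratio test implies the series converges.

converges


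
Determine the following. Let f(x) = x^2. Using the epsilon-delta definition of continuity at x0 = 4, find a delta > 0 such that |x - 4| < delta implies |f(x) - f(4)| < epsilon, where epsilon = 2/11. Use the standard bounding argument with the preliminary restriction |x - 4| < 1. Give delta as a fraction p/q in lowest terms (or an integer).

Factor: |x^2 - (4)^2| = |x - 4| * |x + 4|.
Impose |x - 4| < 1 first. Then |x + 4| = |(x - 4) + 2*(4)| <= |x - 4| + 2*|4| < 1 + 8 = 9.
So |x^2 - (4)^2| < delta * 9.
We need delta * 9 <= 2/11, i.e. delta <= 2/11/9 = 2/99.
Since 2/99 < 1, this is tighter than 1; take delta = 2/99.
So delta = 2/99 works.

2/99


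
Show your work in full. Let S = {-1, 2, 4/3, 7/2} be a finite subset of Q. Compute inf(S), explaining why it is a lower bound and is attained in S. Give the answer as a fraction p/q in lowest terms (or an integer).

S is finite, so inf(S) = min(S).
Sorted increasing:
-1, 4/3, 2, 7/2
The extremum is -1.
For every x in S, x >= -1. And -1 is in S, so it is attained.
Therefore inf(S) = -1.

-1


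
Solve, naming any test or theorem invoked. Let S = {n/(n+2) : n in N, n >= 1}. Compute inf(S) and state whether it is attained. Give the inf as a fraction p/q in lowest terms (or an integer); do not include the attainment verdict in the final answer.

Analysis:
- Values: 1/3, 1/2, 3/5, 2/3, ... strictly increasing.
- Minimum is 1/3 (n=1); inf = 1/3 (attained).
- n/(n+2) = 1 - 2/(n+2) -> 1 from below as n -> infinity, and never equals 1.
- So sup = 1 (not attained).
Conclusion: inf(S) = 1/3, attained in S.

1/3


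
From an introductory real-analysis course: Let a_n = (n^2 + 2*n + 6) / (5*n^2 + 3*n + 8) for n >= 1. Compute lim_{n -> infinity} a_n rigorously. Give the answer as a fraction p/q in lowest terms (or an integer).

Divide numerator and denominator by n^2, the highest power:
numerator / n^2 = 1 + 2/n + 6/n^2
denominator / n^2 = 5 + 3/n + 8/n^2
As n -> infinity, all terms of the form c/n^k (k >= 1) tend to 0.
So numerator / n^2 -> 1 and denominator / n^2 -> 5.
Therefore lim a_n = 1/5.

1/5


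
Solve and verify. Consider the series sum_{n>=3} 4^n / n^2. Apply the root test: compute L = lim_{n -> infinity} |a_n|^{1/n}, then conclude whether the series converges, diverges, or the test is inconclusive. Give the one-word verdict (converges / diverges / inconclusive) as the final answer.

Let a_n denote the general term. Form |a_n|^(1/n) and simplify:
|a_n|^(1/n) = 4/n^(2/n)
Take the limit as n -> infinity: L = 4.
Since L = 4 > 1, the root test implies divergence.

diverges


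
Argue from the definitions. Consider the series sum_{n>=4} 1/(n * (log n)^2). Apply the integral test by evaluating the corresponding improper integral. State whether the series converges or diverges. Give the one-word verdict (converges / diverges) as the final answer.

Let f(x) = 1/(x*log(x)^2). Then f is positive, continuous, and decreasing on [4, infinity), so the integral test applies.
Compute the improper integral int_{4}^infinity f(x) dx:
  antiderivative F(x) = -1/log(x).
  F(x) -> 0 as x -> infinity.  int = 0 - F(4) = 1/log(4) < infinity. By the integral test, the series converges.

converges


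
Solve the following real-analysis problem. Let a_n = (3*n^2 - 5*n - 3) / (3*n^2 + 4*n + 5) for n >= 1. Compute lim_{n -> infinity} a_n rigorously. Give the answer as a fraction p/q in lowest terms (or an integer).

Divide numerator and denominator by n^2, the highest power:
numerator / n^2 = 3 - 5/n - 3/n^2
denominator / n^2 = 3 + 4/n + 5/n^2
As n -> infinity, all terms of the form c/n^k (k >= 1) tend to 0.
So numerator / n^2 -> 3 and denominator / n^2 -> 3.
Therefore lim a_n = 1.

1


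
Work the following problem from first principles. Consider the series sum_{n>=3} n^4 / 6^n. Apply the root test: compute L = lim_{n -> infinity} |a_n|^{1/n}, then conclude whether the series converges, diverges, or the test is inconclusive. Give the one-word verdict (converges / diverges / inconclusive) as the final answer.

Let a_n denote the general term. Form |a_n|^(1/n) and simplify:
|a_n|^(1/n) = n^(4/n)/6
Take the limit as n -> infinity: L = 1/6.
Since L = 1/6 < 1, the root test implies convergence.

converges


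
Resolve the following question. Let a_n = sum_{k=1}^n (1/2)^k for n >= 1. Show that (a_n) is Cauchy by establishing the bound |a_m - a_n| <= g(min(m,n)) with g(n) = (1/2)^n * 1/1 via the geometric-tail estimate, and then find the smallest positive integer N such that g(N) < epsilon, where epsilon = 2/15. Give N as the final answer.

For m > n >= 1: |a_m - a_n| = sum_{k=n+1}^m (1/2)^k < sum_{k=n+1}^infinity (1/2)^k = (1/2)^(n+1) / (1 - 1/2) = (1/2)^n * (1/2) * (2/1) = (1/2)^n * 1/1.
So g(n) = (1/2)^n / 1. Since g(n) -> 0, (a_n) is Cauchy.
Now solve g(N) < 2/15: (1/2)^N / 1 < 2/15 <=> 2^N > 1 / (1 * 2/15) = 15/2.
Check powers of 2: 2^2 = 4 <= 15/2, 2^3 = 8 > 15/2.
So the smallest such N is 3. Check: g(3) = 1/(1 * 8) = 1/8 < 2/15.

3


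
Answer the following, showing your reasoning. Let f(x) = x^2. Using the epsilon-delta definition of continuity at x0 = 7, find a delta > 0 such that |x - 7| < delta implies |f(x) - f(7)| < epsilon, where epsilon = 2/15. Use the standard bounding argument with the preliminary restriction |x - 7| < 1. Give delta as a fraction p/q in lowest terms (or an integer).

Factor: |x^2 - (7)^2| = |x - 7| * |x + 7|.
Impose |x - 7| < 1 first. Then |x + 7| = |(x - 7) + 2*(7)| <= |x - 7| + 2*|7| < 1 + 14 = 15.
So |x^2 - (7)^2| < delta * 15.
We need delta * 15 <= 2/15, i.e. delta <= 2/15/15 = 2/225.
Since 2/225 < 1, this is tighter than 1; take delta = 2/225.
So delta = 2/225 works.

2/225


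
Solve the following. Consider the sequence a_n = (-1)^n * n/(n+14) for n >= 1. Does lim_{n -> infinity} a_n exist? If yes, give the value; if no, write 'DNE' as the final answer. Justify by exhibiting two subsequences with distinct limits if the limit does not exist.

Examine the behaviour of a_n along subsequences.
a_{2k} = 2k/(2k+14) -> 1. a_{2k+1} = -(2k+1)/(2k+15) -> -1.
Since these two subsequential limits are 1 and -1, distinct, the full sequence cannot converge (a convergent sequence has all subsequences tending to the same limit). So lim a_n does not exist.

DNE


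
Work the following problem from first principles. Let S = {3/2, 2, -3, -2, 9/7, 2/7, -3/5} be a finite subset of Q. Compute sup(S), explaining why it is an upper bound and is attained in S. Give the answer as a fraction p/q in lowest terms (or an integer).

S is finite, so sup(S) = max(S).
Sorted decreasing:
2, 3/2, 9/7, 2/7, -3/5, -2, -3
The extremum is 2.
For every x in S, x <= 2. And 2 is in S, so it is attained.
Therefore sup(S) = 2.

2


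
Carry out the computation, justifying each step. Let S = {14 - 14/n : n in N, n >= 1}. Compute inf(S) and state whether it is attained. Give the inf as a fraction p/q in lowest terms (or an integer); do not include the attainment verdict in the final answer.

Analysis:
- Values: 0, 7, 28/3, 21/2, ... strictly increasing.
- Minimum is 0 (n=1); inf = 0 (attained).
- 14 - 14/n -> 14 from below; sup = 14, not attained.
Conclusion: inf(S) = 0, attained in S.

0


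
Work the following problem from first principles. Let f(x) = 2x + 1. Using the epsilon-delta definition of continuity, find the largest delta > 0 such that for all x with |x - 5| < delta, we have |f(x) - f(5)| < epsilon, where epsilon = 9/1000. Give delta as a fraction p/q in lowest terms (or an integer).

We compute f(5) = 2*(5) + 1 = 11.
|f(x) - f(5)| = |2x + 1 - (11)| = |2(x - 5)| = 2|x - 5|.
We need 2|x - 5| < 9/1000, i.e. |x - 5| < 9/1000 / 2 = 9/2000.
So any delta <= 9/2000 works. Conversely, if delta > 9/2000, then x = 5 + 9/2000 satisfies |x - 5| = 9/2000 < delta but |f(x) - f(5)| = 2 * 9/2000 = 9/1000, which is not < 9/1000; so no larger delta works.
Hence the largest such delta is 9/2000.

9/2000


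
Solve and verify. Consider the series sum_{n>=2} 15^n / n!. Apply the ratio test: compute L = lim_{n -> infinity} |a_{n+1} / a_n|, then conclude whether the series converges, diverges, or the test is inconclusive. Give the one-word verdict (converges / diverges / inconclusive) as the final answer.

Let a_n denote the general term. Form the ratio a_{n+1}/a_n and simplify:
a_{n+1}/a_n = 15/(n + 1)
Take the limit as n -> infinity: L = 0.
Since L = 0 < 1, the ratio test implies the series converges.

converges


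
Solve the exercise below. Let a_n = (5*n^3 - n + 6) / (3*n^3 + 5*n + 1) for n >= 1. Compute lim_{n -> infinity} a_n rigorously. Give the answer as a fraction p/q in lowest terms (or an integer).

Divide numerator and denominator by n^3, the highest power:
numerator / n^3 = 5 - 1/n^2 + 6/n^3
denominator / n^3 = 3 + 5/n^2 + n^(-3)
As n -> infinity, all terms of the form c/n^k (k >= 1) tend to 0.
So numerator / n^3 -> 5 and denominator / n^3 -> 3.
Therefore lim a_n = 5/3.

5/3


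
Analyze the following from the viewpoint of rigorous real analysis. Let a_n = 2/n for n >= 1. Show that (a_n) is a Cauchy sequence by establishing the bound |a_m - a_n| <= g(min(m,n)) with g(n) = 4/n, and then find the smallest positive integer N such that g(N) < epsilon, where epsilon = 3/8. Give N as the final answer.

For any m, n >= 1, by the triangle inequality:
|a_m - a_n| = |2/m - 2/n| <= 2*1/m + 2*1/n <= 4/min(m,n).
So g(n) = 4/n bounds the Cauchy difference. Since g(n) -> 0, (a_n) is Cauchy.
Now solve g(N) < 3/8: 4/N < 3/8 <=> N > 4 / (3/8) = 32/3.
The smallest integer strictly greater than 32/3 is N = 11.
Check: g(11) = 4/11 = 4/11 < 3/8; g(10) = 2/5 >= 3/8. So N = 11.

11


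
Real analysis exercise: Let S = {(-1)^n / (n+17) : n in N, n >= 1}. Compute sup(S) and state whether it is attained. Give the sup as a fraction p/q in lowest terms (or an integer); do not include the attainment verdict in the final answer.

Analysis:
- Values: -1/18, 1/19, -1/20, 1/21, -1/22, ...
- Positive terms (even n): 1/(2+17), 1/(4+17), ... decreasing -> max = 1/19 (n=2).
- Negative terms (odd n): -1/(1+17), -1/(3+17), ... increasing -> min = -1/18 (n=1).
- So sup = 1/19 (attained at n=2); inf = -1/18 (attained at n=1).
Conclusion: sup(S) = 1/19, attained in S.

1/19


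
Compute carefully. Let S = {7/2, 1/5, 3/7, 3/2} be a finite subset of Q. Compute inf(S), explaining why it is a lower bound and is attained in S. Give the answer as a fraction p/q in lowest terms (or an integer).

S is finite, so inf(S) = min(S).
Sorted increasing:
1/5, 3/7, 3/2, 7/2
The extremum is 1/5.
For every x in S, x >= 1/5. And 1/5 is in S, so it is attained.
Therefore inf(S) = 1/5.

1/5


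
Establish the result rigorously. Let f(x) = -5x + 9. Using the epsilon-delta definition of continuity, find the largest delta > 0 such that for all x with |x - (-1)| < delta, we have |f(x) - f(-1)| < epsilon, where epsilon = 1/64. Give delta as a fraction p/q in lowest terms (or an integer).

We compute f(-1) = -5*(-1) + 9 = 14.
|f(x) - f(-1)| = |-5x + 9 - (14)| = |-5(x - (-1))| = 5|x - (-1)|.
We need 5|x - (-1)| < 1/64, i.e. |x - (-1)| < 1/64 / 5 = 1/320.
So any delta <= 1/320 works. Conversely, if delta > 1/320, then x = -1 + 1/320 satisfies |x - (-1)| = 1/320 < delta but |f(x) - f(-1)| = 5 * 1/320 = 1/64, which is not < 1/64; so no larger delta works.
Hence the largest such delta is 1/320.

1/320


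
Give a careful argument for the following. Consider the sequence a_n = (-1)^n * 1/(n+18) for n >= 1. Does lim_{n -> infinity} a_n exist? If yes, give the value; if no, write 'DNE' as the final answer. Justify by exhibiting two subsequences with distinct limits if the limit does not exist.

Examine the behaviour of a_n along subsequences.
Even-n subsequence a_{2k} = 1/(2k+18) -> 0. Odd-n subsequence a_{2k+1} = -1/(2k+19) -> 0. Both tend to 0, which suggests the limit is 0; verify directly.
|a_n - 0| = 1/(n+18) < 1/n for every n >= 1.
Given epsilon > 0, choose a positive integer N > 1/epsilon. Then for all n >= N, |a_n| < 1/n <= 1/N < epsilon.
So by the definition of the limit, lim a_n exists and equals 0.

0


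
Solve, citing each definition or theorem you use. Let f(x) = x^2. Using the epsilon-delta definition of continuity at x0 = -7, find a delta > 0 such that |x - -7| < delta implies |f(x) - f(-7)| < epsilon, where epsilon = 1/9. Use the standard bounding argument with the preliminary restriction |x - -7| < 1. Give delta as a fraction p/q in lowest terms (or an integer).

Factor: |x^2 - (-7)^2| = |x - -7| * |x + -7|.
Impose |x - -7| < 1 first. Then |x + -7| = |(x - -7) + 2*(-7)| <= |x - -7| + 2*|-7| < 1 + 14 = 15.
So |x^2 - (-7)^2| < delta * 15.
We need delta * 15 <= 1/9, i.e. delta <= 1/9/15 = 1/135.
Since 1/135 < 1, this is tighter than 1; take delta = 1/135.
So delta = 1/135 works.

1/135


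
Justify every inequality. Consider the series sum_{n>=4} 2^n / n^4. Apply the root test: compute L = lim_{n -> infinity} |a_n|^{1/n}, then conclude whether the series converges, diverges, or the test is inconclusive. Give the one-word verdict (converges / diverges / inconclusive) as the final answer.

Let a_n denote the general term. Form |a_n|^(1/n) and simplify:
|a_n|^(1/n) = 2/n^(4/n)
Take the limit as n -> infinity: L = 2.
Since L = 2 > 1, the root test implies divergence.

diverges


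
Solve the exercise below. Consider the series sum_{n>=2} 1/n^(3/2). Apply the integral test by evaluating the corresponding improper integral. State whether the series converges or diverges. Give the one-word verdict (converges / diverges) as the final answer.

Let f(x) = x^(-3/2). Then f is positive, continuous, and decreasing on [2, infinity), so the integral test applies.
Compute the improper integral int_{2}^infinity f(x) dx:
  antiderivative F(x) = -2/sqrt(x).
  As x -> infinity, F(x) -> 0 (since p = 3/2 > 1).
  So int = F(infinity) - F(2) = 0 - (-sqrt(2)) = sqrt(2).
  Finite, so by the integral test, the series converges.

converges


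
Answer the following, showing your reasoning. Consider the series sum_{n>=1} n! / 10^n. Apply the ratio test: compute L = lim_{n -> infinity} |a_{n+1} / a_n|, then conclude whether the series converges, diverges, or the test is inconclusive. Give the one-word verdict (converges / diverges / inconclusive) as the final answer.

Let a_n denote the general term. Form the ratio a_{n+1}/a_n and simplify:
a_{n+1}/a_n = n/10 + 1/10
Take the limit as n -> infinity: L = infinity.
Since L = infinity > 1 (or L = infinity), the ratio test implies the series diverges.

diverges


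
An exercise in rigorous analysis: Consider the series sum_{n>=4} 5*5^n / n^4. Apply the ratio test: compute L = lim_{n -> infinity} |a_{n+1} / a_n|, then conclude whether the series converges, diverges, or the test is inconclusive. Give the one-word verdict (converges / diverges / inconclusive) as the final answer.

Let a_n denote the general term. Form the ratio a_{n+1}/a_n and simplify:
a_{n+1}/a_n = 5*n^4/(n + 1)^4
Take the limit as n -> infinity: L = 5.
Since L = 5 > 1 (or L = infinity), the ratio test implies the series diverges.

diverges


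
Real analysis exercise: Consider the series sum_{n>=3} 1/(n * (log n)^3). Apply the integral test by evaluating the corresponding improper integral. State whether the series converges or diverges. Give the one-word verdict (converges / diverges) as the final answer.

Let f(x) = 1/(x*log(x)^3). Then f is positive, continuous, and decreasing on [3, infinity), so the integral test applies.
Compute the improper integral int_{3}^infinity f(x) dx:
  antiderivative F(x) = -1/(2*log(x)^2).
  F(x) -> 0 as x -> infinity.  int = 0 - F(3) = 1/(2*log(3)^2) < infinity. By the integral test, the series converges.

converges


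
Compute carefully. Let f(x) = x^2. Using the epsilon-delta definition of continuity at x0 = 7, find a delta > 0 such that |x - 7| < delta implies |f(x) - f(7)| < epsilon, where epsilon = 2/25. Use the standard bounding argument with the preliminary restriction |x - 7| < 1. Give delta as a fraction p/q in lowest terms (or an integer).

Factor: |x^2 - (7)^2| = |x - 7| * |x + 7|.
Impose |x - 7| < 1 first. Then |x + 7| = |(x - 7) + 2*(7)| <= |x - 7| + 2*|7| < 1 + 14 = 15.
So |x^2 - (7)^2| < delta * 15.
We need delta * 15 <= 2/25, i.e. delta <= 2/25/15 = 2/375.
Since 2/375 < 1, this is tighter than 1; take delta = 2/375.
So delta = 2/375 works.

2/375


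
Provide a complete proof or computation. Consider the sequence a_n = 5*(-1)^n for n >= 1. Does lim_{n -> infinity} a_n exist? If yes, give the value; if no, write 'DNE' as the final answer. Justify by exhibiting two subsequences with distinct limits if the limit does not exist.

Examine the behaviour of a_n along subsequences.
Even-n subsequence a_{2k} = 5 -> 5. Odd-n subsequence a_{2k+1} = -5 -> -5.
Since these two subsequential limits are 5 and -5, distinct, the full sequence cannot converge (a convergent sequence has all subsequences tending to the same limit). So lim a_n does not exist.

DNE


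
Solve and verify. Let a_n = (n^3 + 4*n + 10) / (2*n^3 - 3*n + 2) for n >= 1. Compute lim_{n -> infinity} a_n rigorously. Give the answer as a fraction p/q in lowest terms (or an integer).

Divide numerator and denominator by n^3, the highest power:
numerator / n^3 = 1 + 4/n^2 + 10/n^3
denominator / n^3 = 2 - 3/n^2 + 2/n^3
As n -> infinity, all terms of the form c/n^k (k >= 1) tend to 0.
So numerator / n^3 -> 1 and denominator / n^3 -> 2.
Therefore lim a_n = 1/2.

1/2


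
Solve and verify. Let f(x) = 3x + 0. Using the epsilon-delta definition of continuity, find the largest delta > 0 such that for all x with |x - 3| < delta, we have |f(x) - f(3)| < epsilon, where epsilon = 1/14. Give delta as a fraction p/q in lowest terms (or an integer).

We compute f(3) = 3*(3) + 0 = 9.
|f(x) - f(3)| = |3x + 0 - (9)| = |3(x - 3)| = 3|x - 3|.
We need 3|x - 3| < 1/14, i.e. |x - 3| < 1/14 / 3 = 1/42.
So any delta <= 1/42 works. Conversely, if delta > 1/42, then x = 3 + 1/42 satisfies |x - 3| = 1/42 < delta but |f(x) - f(3)| = 3 * 1/42 = 1/14, which is not < 1/14; so no larger delta works.
Hence the largest such delta is 1/42.

1/42


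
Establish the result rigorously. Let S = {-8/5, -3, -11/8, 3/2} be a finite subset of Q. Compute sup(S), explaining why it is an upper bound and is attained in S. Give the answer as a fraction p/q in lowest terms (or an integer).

S is finite, so sup(S) = max(S).
Sorted decreasing:
3/2, -11/8, -8/5, -3
The extremum is 3/2.
For every x in S, x <= 3/2. And 3/2 is in S, so it is attained.
Therefore sup(S) = 3/2.

3/2
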